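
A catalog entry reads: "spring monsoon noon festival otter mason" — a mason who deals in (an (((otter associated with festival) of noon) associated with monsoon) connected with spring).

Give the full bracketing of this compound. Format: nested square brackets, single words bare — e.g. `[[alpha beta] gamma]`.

[[spring [monsoon [noon [festival otter]]]] mason]

Whole compound: head "mason", modifier "spring monsoon noon festival otter".
Within "spring monsoon noon festival otter", the head is "otter" (specifically "monsoon noon festival otter") and the modifier is "spring".
Within "monsoon noon festival otter", the head is "otter" (specifically "noon festival otter") and the modifier is "monsoon".
Within "noon festival otter", the head is "otter" (specifically "festival otter") and the modifier is "noon".
Within "festival otter", the head is "otter" and the modifier is "festival".
So the structure is [[spring [monsoon [noon [festival otter]]]] mason].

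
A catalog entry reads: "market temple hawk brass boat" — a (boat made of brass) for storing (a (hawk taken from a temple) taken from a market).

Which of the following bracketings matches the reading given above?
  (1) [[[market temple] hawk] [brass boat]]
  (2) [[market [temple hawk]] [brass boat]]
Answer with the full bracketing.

[[market [temple hawk]] [brass boat]]

The paraphrase's head is the "boat" part ("brass boat"); its modifier is "market temple hawk".
That top-level split, carried through the inner groups, gives [[market [temple hawk]] [brass boat]].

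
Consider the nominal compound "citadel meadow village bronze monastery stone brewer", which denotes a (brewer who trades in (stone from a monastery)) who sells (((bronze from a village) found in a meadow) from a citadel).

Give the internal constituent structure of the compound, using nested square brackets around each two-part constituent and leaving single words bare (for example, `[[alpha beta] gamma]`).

[[citadel [meadow [village bronze]]] [[monastery stone] brewer]]

At the top level: head "brewer" (specifically "monastery stone brewer"); modifier "citadel meadow village bronze".
"citadel meadow village bronze" → head "bronze" (specifically "meadow village bronze"), modifier "citadel".
"meadow village bronze" → head "bronze" (specifically "village bronze"), modifier "meadow".
"village bronze" → head "bronze", modifier "village".
"monastery stone brewer" → head "brewer", modifier "monastery stone".
"monastery stone" → head "stone", modifier "monastery".
Assembled: [[citadel [meadow [village bronze]]] [[monastery stone] brewer]].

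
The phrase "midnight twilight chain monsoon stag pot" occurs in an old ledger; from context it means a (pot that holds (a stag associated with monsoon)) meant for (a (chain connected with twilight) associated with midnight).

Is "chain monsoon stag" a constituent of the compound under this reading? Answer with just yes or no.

no

The top-level split is [midnight twilight chain] [monsoon stag pot]; the full structure is [[midnight [twilight chain]] [[monsoon stag] pot]].
"chain monsoon stag" straddles a constituent boundary, so it is not a single unit.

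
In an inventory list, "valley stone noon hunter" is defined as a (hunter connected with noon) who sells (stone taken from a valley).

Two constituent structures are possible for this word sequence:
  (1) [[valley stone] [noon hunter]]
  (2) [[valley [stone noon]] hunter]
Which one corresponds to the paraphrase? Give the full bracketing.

The paraphrase's head is the "hunter" part ("noon hunter"); its modifier is "valley stone".
That top-level split, carried through the inner groups, gives [[valley stone] [noon hunter]].

[[valley stone] [noon hunter]]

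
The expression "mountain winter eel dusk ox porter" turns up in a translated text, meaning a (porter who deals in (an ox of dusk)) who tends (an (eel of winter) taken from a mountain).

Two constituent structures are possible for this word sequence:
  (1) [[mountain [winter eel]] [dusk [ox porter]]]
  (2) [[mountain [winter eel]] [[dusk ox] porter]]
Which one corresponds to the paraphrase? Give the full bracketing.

The paraphrase's head is the "porter" part ("dusk ox porter"); its modifier is "mountain winter eel".
That top-level split, carried through the inner groups, gives [[mountain [winter eel]] [[dusk ox] porter]].

[[mountain [winter eel]] [[dusk ox] porter]]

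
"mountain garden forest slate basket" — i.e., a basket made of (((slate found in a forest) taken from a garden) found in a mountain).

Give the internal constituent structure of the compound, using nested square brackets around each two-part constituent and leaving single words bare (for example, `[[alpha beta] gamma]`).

[[mountain [garden [forest slate]]] basket]

At the top level: head "basket"; modifier "mountain garden forest slate".
"mountain garden forest slate" → head "slate" (specifically "garden forest slate"), modifier "mountain".
"garden forest slate" → head "slate" (specifically "forest slate"), modifier "garden".
"forest slate" → head "slate", modifier "forest".
So the structure is [[mountain [garden [forest slate]]] basket].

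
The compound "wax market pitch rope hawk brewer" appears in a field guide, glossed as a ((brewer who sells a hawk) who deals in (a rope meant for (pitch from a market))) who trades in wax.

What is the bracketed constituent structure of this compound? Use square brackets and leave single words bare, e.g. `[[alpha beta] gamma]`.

Whole compound: head "brewer" (specifically "market pitch rope hawk brewer"), modifier "wax".
Within "market pitch rope hawk brewer", the head is "brewer" (specifically "hawk brewer") and the modifier is "market pitch rope".
Within "market pitch rope", the head is "rope" and the modifier is "market pitch".
Within "market pitch", the head is "pitch" and the modifier is "market".
Within "hawk brewer", the head is "brewer" and the modifier is "hawk".
So the structure is [wax [[[market pitch] rope] [hawk brewer]]].

[wax [[[market pitch] rope] [hawk brewer]]]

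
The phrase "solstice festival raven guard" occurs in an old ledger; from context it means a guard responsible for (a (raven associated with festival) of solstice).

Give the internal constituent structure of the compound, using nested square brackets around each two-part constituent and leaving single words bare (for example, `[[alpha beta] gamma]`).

Whole compound: head "guard", modifier "solstice festival raven".
Inside "solstice festival raven": head "raven" (specifically "festival raven"), modifier "solstice".
Inside "festival raven": head "raven", modifier "festival".
So the structure is [[solstice [festival raven]] guard].

[[solstice [festival raven]] guard]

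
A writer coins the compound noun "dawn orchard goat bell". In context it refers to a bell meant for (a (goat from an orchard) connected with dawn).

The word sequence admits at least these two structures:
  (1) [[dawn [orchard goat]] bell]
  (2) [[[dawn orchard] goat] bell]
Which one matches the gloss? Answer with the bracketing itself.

The paraphrase's head is the "bell" part ("bell"); its modifier is "dawn orchard goat".
That top-level split, carried through the inner groups, gives [[dawn [orchard goat]] bell].

[[dawn [orchard goat]] bell]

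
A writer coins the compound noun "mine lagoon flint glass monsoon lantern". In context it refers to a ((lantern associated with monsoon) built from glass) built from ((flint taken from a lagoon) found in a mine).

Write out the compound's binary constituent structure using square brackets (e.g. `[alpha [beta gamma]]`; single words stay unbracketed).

[[mine [lagoon flint]] [glass [monsoon lantern]]]

Whole compound: head "lantern" (specifically "glass monsoon lantern"), modifier "mine lagoon flint".
Within "mine lagoon flint", the head is "flint" (specifically "lagoon flint") and the modifier is "mine".
Within "lagoon flint", the head is "flint" and the modifier is "lagoon".
Within "glass monsoon lantern", the head is "lantern" (specifically "monsoon lantern") and the modifier is "glass".
Within "monsoon lantern", the head is "lantern" and the modifier is "monsoon".
Putting it together: [[mine [lagoon flint]] [glass [monsoon lantern]]].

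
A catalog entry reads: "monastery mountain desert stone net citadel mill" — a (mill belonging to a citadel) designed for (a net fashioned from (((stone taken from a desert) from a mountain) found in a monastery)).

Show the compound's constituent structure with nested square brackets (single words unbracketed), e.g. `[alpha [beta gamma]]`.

[[[monastery [mountain [desert stone]]] net] [citadel mill]]

The outermost head in the paraphrase is "mill" (specifically "citadel mill"), modified by "monastery mountain desert stone net".
Within "monastery mountain desert stone net", the head is "net" and the modifier is "monastery mountain desert stone".
Within "monastery mountain desert stone", the head is "stone" (specifically "mountain desert stone") and the modifier is "monastery".
Within "mountain desert stone", the head is "stone" (specifically "desert stone") and the modifier is "mountain".
Within "desert stone", the head is "stone" and the modifier is "desert".
Within "citadel mill", the head is "mill" and the modifier is "citadel".
Putting it together: [[[monastery [mountain [desert stone]]] net] [citadel mill]].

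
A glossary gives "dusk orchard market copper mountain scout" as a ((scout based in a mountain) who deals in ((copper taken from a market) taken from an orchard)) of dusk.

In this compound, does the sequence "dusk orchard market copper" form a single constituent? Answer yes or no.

no

The top-level split is [dusk] [orchard market copper mountain scout]; the full structure is [dusk [[orchard [market copper]] [mountain scout]]].
"dusk orchard market copper" straddles a constituent boundary, so it is not a single unit.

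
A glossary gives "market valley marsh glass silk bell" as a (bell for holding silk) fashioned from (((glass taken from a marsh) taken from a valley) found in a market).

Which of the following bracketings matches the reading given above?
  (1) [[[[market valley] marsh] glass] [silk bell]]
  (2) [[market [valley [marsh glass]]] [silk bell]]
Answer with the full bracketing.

[[market [valley [marsh glass]]] [silk bell]]

The paraphrase's head is the "bell" part ("silk bell"); its modifier is "market valley marsh glass".
That top-level split, carried through the inner groups, gives [[market [valley [marsh glass]]] [silk bell]].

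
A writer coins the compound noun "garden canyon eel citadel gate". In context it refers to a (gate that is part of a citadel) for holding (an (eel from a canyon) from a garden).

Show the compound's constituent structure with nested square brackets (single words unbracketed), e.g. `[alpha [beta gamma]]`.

Overall it is a kind of gate (specifically "citadel gate"); the modifier is "garden canyon eel".
"garden canyon eel" → head "eel" (specifically "canyon eel"), modifier "garden".
"canyon eel" → head "eel", modifier "canyon".
"citadel gate" → head "gate", modifier "citadel".
Assembled: [[garden [canyon eel]] [citadel gate]].

[[garden [canyon eel]] [citadel gate]]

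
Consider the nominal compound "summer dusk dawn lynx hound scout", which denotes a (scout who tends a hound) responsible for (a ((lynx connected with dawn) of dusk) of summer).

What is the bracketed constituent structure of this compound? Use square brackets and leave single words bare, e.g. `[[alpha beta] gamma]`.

[[summer [dusk [dawn lynx]]] [hound scout]]

Whole compound: head "scout" (specifically "hound scout"), modifier "summer dusk dawn lynx".
Within "summer dusk dawn lynx", the head is "lynx" (specifically "dusk dawn lynx") and the modifier is "summer".
Within "dusk dawn lynx", the head is "lynx" (specifically "dawn lynx") and the modifier is "dusk".
Within "dawn lynx", the head is "lynx" and the modifier is "dawn".
Within "hound scout", the head is "scout" and the modifier is "hound".
So the structure is [[summer [dusk [dawn lynx]]] [hound scout]].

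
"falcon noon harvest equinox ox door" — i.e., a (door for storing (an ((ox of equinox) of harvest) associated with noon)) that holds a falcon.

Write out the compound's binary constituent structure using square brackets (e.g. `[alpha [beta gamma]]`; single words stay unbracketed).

[falcon [[noon [harvest [equinox ox]]] door]]

At the top level: head "door" (specifically "noon harvest equinox ox door"); modifier "falcon".
Inside "noon harvest equinox ox door": head "door", modifier "noon harvest equinox ox".
Inside "noon harvest equinox ox": head "ox" (specifically "harvest equinox ox"), modifier "noon".
Inside "harvest equinox ox": head "ox" (specifically "equinox ox"), modifier "harvest".
Inside "equinox ox": head "ox", modifier "equinox".
Putting it together: [falcon [[noon [harvest [equinox ox]]] door]].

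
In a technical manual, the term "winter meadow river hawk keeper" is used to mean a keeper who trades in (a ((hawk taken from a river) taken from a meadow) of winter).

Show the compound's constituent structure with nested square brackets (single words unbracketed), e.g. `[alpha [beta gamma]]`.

At the top level: head "keeper"; modifier "winter meadow river hawk".
Within "winter meadow river hawk", the head is "hawk" (specifically "meadow river hawk") and the modifier is "winter".
Within "meadow river hawk", the head is "hawk" (specifically "river hawk") and the modifier is "meadow".
Within "river hawk", the head is "hawk" and the modifier is "river".
So the structure is [[winter [meadow [river hawk]]] keeper].

[[winter [meadow [river hawk]]] keeper]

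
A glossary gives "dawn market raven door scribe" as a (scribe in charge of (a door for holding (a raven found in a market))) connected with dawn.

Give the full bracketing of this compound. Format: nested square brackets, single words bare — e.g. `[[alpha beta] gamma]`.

The outermost head in the paraphrase is "scribe" (specifically "market raven door scribe"), modified by "dawn".
"market raven door scribe" → head "scribe", modifier "market raven door".
"market raven door" → head "door", modifier "market raven".
"market raven" → head "raven", modifier "market".
Putting it together: [dawn [[[market raven] door] scribe]].

[dawn [[[market raven] door] scribe]]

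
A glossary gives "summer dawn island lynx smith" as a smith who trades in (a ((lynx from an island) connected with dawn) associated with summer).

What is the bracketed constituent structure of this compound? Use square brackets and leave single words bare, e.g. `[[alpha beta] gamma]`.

[[summer [dawn [island lynx]]] smith]

The outermost head in the paraphrase is "smith", modified by "summer dawn island lynx".
Inside "summer dawn island lynx": head "lynx" (specifically "dawn island lynx"), modifier "summer".
Inside "dawn island lynx": head "lynx" (specifically "island lynx"), modifier "dawn".
Inside "island lynx": head "lynx", modifier "island".
Putting it together: [[summer [dawn [island lynx]]] smith].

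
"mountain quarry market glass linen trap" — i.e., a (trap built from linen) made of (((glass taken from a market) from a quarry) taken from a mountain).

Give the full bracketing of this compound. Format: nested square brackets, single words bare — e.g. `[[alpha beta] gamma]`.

[[mountain [quarry [market glass]]] [linen trap]]

Overall it is a kind of trap (specifically "linen trap"); the modifier is "mountain quarry market glass".
Inside "mountain quarry market glass": head "glass" (specifically "quarry market glass"), modifier "mountain".
Inside "quarry market glass": head "glass" (specifically "market glass"), modifier "quarry".
Inside "market glass": head "glass", modifier "market".
Inside "linen trap": head "trap", modifier "linen".
Putting it together: [[mountain [quarry [market glass]]] [linen trap]].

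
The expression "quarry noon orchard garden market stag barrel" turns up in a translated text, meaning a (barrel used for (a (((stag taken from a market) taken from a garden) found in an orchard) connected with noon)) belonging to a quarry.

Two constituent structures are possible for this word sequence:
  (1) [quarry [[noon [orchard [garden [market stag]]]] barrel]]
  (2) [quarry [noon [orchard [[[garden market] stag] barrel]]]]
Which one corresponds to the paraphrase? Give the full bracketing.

[quarry [[noon [orchard [garden [market stag]]]] barrel]]

The paraphrase's head is the "barrel" part ("noon orchard garden market stag barrel"); its modifier is "quarry".
That top-level split, carried through the inner groups, gives [quarry [[noon [orchard [garden [market stag]]]] barrel]].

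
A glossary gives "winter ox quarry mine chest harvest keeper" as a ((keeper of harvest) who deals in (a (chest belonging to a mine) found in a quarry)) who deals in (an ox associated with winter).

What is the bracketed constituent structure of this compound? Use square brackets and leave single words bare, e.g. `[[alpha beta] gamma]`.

Whole compound: head "keeper" (specifically "quarry mine chest harvest keeper"), modifier "winter ox".
Within "winter ox", the head is "ox" and the modifier is "winter".
Within "quarry mine chest harvest keeper", the head is "keeper" (specifically "harvest keeper") and the modifier is "quarry mine chest".
Within "quarry mine chest", the head is "chest" (specifically "mine chest") and the modifier is "quarry".
Within "mine chest", the head is "chest" and the modifier is "mine".
Within "harvest keeper", the head is "keeper" and the modifier is "harvest".
Putting it together: [[winter ox] [[quarry [mine chest]] [harvest keeper]]].

[[winter ox] [[quarry [mine chest]] [harvest keeper]]]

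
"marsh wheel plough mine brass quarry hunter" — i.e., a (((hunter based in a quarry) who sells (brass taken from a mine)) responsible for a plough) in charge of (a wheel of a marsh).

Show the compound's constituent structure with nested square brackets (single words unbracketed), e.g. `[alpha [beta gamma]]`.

Whole compound: head "hunter" (specifically "plough mine brass quarry hunter"), modifier "marsh wheel".
"marsh wheel" → head "wheel", modifier "marsh".
"plough mine brass quarry hunter" → head "hunter" (specifically "mine brass quarry hunter"), modifier "plough".
"mine brass quarry hunter" → head "hunter" (specifically "quarry hunter"), modifier "mine brass".
"mine brass" → head "brass", modifier "mine".
"quarry hunter" → head "hunter", modifier "quarry".
So the structure is [[marsh wheel] [plough [[mine brass] [quarry hunter]]]].

[[marsh wheel] [plough [[mine brass] [quarry hunter]]]]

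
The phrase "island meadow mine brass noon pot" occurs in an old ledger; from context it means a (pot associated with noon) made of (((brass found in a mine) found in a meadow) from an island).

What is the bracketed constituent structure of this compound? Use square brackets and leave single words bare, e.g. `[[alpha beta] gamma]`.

The outermost head in the paraphrase is "pot" (specifically "noon pot"), modified by "island meadow mine brass".
Within "island meadow mine brass", the head is "brass" (specifically "meadow mine brass") and the modifier is "island".
Within "meadow mine brass", the head is "brass" (specifically "mine brass") and the modifier is "meadow".
Within "mine brass", the head is "brass" and the modifier is "mine".
Within "noon pot", the head is "pot" and the modifier is "noon".
Putting it together: [[island [meadow [mine brass]]] [noon pot]].

[[island [meadow [mine brass]]] [noon pot]]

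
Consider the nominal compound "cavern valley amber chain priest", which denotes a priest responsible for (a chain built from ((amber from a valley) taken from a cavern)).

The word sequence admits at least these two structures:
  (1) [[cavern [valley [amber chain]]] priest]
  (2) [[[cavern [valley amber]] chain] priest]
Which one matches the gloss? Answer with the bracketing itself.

The paraphrase's head is the "priest" part ("priest"); its modifier is "cavern valley amber chain".
That top-level split, carried through the inner groups, gives [[[cavern [valley amber]] chain] priest].

[[[cavern [valley amber]] chain] priest]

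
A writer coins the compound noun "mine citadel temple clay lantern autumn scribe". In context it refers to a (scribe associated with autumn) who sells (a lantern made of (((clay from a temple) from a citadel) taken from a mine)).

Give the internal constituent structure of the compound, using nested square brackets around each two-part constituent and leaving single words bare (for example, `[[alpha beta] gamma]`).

The outermost head in the paraphrase is "scribe" (specifically "autumn scribe"), modified by "mine citadel temple clay lantern".
Inside "mine citadel temple clay lantern": head "lantern", modifier "mine citadel temple clay".
Inside "mine citadel temple clay": head "clay" (specifically "citadel temple clay"), modifier "mine".
Inside "citadel temple clay": head "clay" (specifically "temple clay"), modifier "citadel".
Inside "temple clay": head "clay", modifier "temple".
Inside "autumn scribe": head "scribe", modifier "autumn".
So the structure is [[[mine [citadel [temple clay]]] lantern] [autumn scribe]].

[[[mine [citadel [temple clay]]] lantern] [autumn scribe]]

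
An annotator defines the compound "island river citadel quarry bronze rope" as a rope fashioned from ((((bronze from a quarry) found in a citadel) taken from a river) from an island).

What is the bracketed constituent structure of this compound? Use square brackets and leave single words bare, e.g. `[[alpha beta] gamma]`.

The outermost head in the paraphrase is "rope", modified by "island river citadel quarry bronze".
"island river citadel quarry bronze" → head "bronze" (specifically "river citadel quarry bronze"), modifier "island".
"river citadel quarry bronze" → head "bronze" (specifically "citadel quarry bronze"), modifier "river".
"citadel quarry bronze" → head "bronze" (specifically "quarry bronze"), modifier "citadel".
"quarry bronze" → head "bronze", modifier "quarry".
So the structure is [[island [river [citadel [quarry bronze]]]] rope].

[[island [river [citadel [quarry bronze]]]] rope]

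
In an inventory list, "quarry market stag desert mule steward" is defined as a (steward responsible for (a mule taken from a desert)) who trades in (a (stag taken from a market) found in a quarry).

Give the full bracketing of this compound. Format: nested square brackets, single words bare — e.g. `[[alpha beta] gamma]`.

At the top level: head "steward" (specifically "desert mule steward"); modifier "quarry market stag".
Within "quarry market stag", the head is "stag" (specifically "market stag") and the modifier is "quarry".
Within "market stag", the head is "stag" and the modifier is "market".
Within "desert mule steward", the head is "steward" and the modifier is "desert mule".
Within "desert mule", the head is "mule" and the modifier is "desert".
So the structure is [[quarry [market stag]] [[desert mule] steward]].

[[quarry [market stag]] [[desert mule] steward]]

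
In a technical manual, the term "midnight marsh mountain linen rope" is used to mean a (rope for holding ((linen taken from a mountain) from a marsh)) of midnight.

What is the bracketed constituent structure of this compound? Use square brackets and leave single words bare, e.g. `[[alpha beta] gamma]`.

Overall it is a kind of rope (specifically "marsh mountain linen rope"); the modifier is "midnight".
Within "marsh mountain linen rope", the head is "rope" and the modifier is "marsh mountain linen".
Within "marsh mountain linen", the head is "linen" (specifically "mountain linen") and the modifier is "marsh".
Within "mountain linen", the head is "linen" and the modifier is "mountain".
Assembled: [midnight [[marsh [mountain linen]] rope]].

[midnight [[marsh [mountain linen]] rope]]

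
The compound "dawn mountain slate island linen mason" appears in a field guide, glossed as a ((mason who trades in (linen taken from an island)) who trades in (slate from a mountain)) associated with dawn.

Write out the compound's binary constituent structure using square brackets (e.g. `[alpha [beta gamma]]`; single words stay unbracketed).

Overall it is a kind of mason (specifically "mountain slate island linen mason"); the modifier is "dawn".
"mountain slate island linen mason" → head "mason" (specifically "island linen mason"), modifier "mountain slate".
"mountain slate" → head "slate", modifier "mountain".
"island linen mason" → head "mason", modifier "island linen".
"island linen" → head "linen", modifier "island".
Assembled: [dawn [[mountain slate] [[island linen] mason]]].

[dawn [[mountain slate] [[island linen] mason]]]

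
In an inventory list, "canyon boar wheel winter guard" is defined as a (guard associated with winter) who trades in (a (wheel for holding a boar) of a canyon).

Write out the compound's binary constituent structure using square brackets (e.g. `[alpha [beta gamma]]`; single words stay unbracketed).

[[canyon [boar wheel]] [winter guard]]

The outermost head in the paraphrase is "guard" (specifically "winter guard"), modified by "canyon boar wheel".
Within "canyon boar wheel", the head is "wheel" (specifically "boar wheel") and the modifier is "canyon".
Within "boar wheel", the head is "wheel" and the modifier is "boar".
Within "winter guard", the head is "guard" and the modifier is "winter".
So the structure is [[canyon [boar wheel]] [winter guard]].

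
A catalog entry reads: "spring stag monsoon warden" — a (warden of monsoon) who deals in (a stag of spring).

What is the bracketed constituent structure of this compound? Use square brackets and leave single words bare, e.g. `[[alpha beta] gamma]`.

[[spring stag] [monsoon warden]]

At the top level: head "warden" (specifically "monsoon warden"); modifier "spring stag".
Inside "spring stag": head "stag", modifier "spring".
Inside "monsoon warden": head "warden", modifier "monsoon".
Assembled: [[spring stag] [monsoon warden]].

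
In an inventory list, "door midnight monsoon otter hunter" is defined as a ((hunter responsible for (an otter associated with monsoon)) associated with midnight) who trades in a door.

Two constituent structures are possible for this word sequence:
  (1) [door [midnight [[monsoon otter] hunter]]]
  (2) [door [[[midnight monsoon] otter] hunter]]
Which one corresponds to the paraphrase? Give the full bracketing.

The paraphrase's head is the "hunter" part ("midnight monsoon otter hunter"); its modifier is "door".
That top-level split, carried through the inner groups, gives [door [midnight [[monsoon otter] hunter]]].

[door [midnight [[monsoon otter] hunter]]]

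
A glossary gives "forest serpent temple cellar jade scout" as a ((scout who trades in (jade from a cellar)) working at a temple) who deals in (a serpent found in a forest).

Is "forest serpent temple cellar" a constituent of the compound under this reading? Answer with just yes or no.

The top-level split is [forest serpent] [temple cellar jade scout]; the full structure is [[forest serpent] [temple [[cellar jade] scout]]].
"forest serpent temple cellar" straddles a constituent boundary, so it is not a single unit.

no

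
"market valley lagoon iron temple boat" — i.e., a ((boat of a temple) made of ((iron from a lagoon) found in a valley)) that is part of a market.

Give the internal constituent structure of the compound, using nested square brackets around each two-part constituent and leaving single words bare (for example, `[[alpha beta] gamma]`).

[market [[valley [lagoon iron]] [temple boat]]]

At the top level: head "boat" (specifically "valley lagoon iron temple boat"); modifier "market".
"valley lagoon iron temple boat" → head "boat" (specifically "temple boat"), modifier "valley lagoon iron".
"valley lagoon iron" → head "iron" (specifically "lagoon iron"), modifier "valley".
"lagoon iron" → head "iron", modifier "lagoon".
"temple boat" → head "boat", modifier "temple".
So the structure is [market [[valley [lagoon iron]] [temple boat]]].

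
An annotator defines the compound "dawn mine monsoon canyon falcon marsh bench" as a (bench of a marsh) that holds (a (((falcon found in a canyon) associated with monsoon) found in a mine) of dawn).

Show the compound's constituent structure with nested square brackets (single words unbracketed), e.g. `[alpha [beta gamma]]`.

The outermost head in the paraphrase is "bench" (specifically "marsh bench"), modified by "dawn mine monsoon canyon falcon".
"dawn mine monsoon canyon falcon" → head "falcon" (specifically "mine monsoon canyon falcon"), modifier "dawn".
"mine monsoon canyon falcon" → head "falcon" (specifically "monsoon canyon falcon"), modifier "mine".
"monsoon canyon falcon" → head "falcon" (specifically "canyon falcon"), modifier "monsoon".
"canyon falcon" → head "falcon", modifier "canyon".
"marsh bench" → head "bench", modifier "marsh".
So the structure is [[dawn [mine [monsoon [canyon falcon]]]] [marsh bench]].

[[dawn [mine [monsoon [canyon falcon]]]] [marsh bench]]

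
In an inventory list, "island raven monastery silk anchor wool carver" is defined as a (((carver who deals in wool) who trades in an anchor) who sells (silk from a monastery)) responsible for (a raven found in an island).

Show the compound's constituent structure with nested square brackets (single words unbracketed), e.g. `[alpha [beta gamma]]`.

[[island raven] [[monastery silk] [anchor [wool carver]]]]

At the top level: head "carver" (specifically "monastery silk anchor wool carver"); modifier "island raven".
Inside "island raven": head "raven", modifier "island".
Inside "monastery silk anchor wool carver": head "carver" (specifically "anchor wool carver"), modifier "monastery silk".
Inside "monastery silk": head "silk", modifier "monastery".
Inside "anchor wool carver": head "carver" (specifically "wool carver"), modifier "anchor".
Inside "wool carver": head "carver", modifier "wool".
Putting it together: [[island raven] [[monastery silk] [anchor [wool carver]]]].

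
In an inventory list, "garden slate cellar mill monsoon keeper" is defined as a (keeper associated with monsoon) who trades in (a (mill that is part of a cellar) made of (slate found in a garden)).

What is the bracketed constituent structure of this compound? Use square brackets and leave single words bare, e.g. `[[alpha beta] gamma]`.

[[[garden slate] [cellar mill]] [monsoon keeper]]

Whole compound: head "keeper" (specifically "monsoon keeper"), modifier "garden slate cellar mill".
"garden slate cellar mill" → head "mill" (specifically "cellar mill"), modifier "garden slate".
"garden slate" → head "slate", modifier "garden".
"cellar mill" → head "mill", modifier "cellar".
"monsoon keeper" → head "keeper", modifier "monsoon".
Putting it together: [[[garden slate] [cellar mill]] [monsoon keeper]].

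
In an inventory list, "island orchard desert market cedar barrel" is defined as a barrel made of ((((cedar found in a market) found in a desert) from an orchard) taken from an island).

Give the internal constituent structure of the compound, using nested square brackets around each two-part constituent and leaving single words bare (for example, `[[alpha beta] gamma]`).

[[island [orchard [desert [market cedar]]]] barrel]

Whole compound: head "barrel", modifier "island orchard desert market cedar".
Inside "island orchard desert market cedar": head "cedar" (specifically "orchard desert market cedar"), modifier "island".
Inside "orchard desert market cedar": head "cedar" (specifically "desert market cedar"), modifier "orchard".
Inside "desert market cedar": head "cedar" (specifically "market cedar"), modifier "desert".
Inside "market cedar": head "cedar", modifier "market".
Assembled: [[island [orchard [desert [market cedar]]]] barrel].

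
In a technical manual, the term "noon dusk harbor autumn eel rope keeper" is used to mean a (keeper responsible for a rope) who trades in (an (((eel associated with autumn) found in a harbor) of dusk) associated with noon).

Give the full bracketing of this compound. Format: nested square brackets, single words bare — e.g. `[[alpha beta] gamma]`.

The outermost head in the paraphrase is "keeper" (specifically "rope keeper"), modified by "noon dusk harbor autumn eel".
Inside "noon dusk harbor autumn eel": head "eel" (specifically "dusk harbor autumn eel"), modifier "noon".
Inside "dusk harbor autumn eel": head "eel" (specifically "harbor autumn eel"), modifier "dusk".
Inside "harbor autumn eel": head "eel" (specifically "autumn eel"), modifier "harbor".
Inside "autumn eel": head "eel", modifier "autumn".
Inside "rope keeper": head "keeper", modifier "rope".
Assembled: [[noon [dusk [harbor [autumn eel]]]] [rope keeper]].

[[noon [dusk [harbor [autumn eel]]]] [rope keeper]]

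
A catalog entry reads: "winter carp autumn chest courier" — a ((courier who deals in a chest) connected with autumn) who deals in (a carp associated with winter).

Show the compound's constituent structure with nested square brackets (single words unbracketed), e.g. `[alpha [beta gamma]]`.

Overall it is a kind of courier (specifically "autumn chest courier"); the modifier is "winter carp".
Inside "winter carp": head "carp", modifier "winter".
Inside "autumn chest courier": head "courier" (specifically "chest courier"), modifier "autumn".
Inside "chest courier": head "courier", modifier "chest".
Assembled: [[winter carp] [autumn [chest courier]]].

[[winter carp] [autumn [chest courier]]]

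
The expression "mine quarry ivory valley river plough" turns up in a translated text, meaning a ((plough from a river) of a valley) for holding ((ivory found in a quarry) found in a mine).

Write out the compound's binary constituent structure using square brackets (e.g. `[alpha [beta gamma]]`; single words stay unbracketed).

[[mine [quarry ivory]] [valley [river plough]]]

Overall it is a kind of plough (specifically "valley river plough"); the modifier is "mine quarry ivory".
Within "mine quarry ivory", the head is "ivory" (specifically "quarry ivory") and the modifier is "mine".
Within "quarry ivory", the head is "ivory" and the modifier is "quarry".
Within "valley river plough", the head is "plough" (specifically "river plough") and the modifier is "valley".
Within "river plough", the head is "plough" and the modifier is "river".
So the structure is [[mine [quarry ivory]] [valley [river plough]]].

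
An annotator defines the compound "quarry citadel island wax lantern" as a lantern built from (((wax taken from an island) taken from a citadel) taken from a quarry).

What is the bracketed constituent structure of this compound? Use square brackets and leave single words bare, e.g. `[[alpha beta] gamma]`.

Whole compound: head "lantern", modifier "quarry citadel island wax".
Within "quarry citadel island wax", the head is "wax" (specifically "citadel island wax") and the modifier is "quarry".
Within "citadel island wax", the head is "wax" (specifically "island wax") and the modifier is "citadel".
Within "island wax", the head is "wax" and the modifier is "island".
Assembled: [[quarry [citadel [island wax]]] lantern].

[[quarry [citadel [island wax]]] lantern]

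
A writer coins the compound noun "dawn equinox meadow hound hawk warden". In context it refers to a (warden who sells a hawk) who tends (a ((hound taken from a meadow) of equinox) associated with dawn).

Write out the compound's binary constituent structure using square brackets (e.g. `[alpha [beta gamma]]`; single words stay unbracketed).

[[dawn [equinox [meadow hound]]] [hawk warden]]

The outermost head in the paraphrase is "warden" (specifically "hawk warden"), modified by "dawn equinox meadow hound".
Within "dawn equinox meadow hound", the head is "hound" (specifically "equinox meadow hound") and the modifier is "dawn".
Within "equinox meadow hound", the head is "hound" (specifically "meadow hound") and the modifier is "equinox".
Within "meadow hound", the head is "hound" and the modifier is "meadow".
Within "hawk warden", the head is "warden" and the modifier is "hawk".
Putting it together: [[dawn [equinox [meadow hound]]] [hawk warden]].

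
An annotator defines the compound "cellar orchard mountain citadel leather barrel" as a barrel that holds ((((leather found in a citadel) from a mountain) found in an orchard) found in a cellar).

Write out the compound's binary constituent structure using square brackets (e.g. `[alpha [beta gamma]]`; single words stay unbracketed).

Whole compound: head "barrel", modifier "cellar orchard mountain citadel leather".
Within "cellar orchard mountain citadel leather", the head is "leather" (specifically "orchard mountain citadel leather") and the modifier is "cellar".
Within "orchard mountain citadel leather", the head is "leather" (specifically "mountain citadel leather") and the modifier is "orchard".
Within "mountain citadel leather", the head is "leather" (specifically "citadel leather") and the modifier is "mountain".
Within "citadel leather", the head is "leather" and the modifier is "citadel".
Assembled: [[cellar [orchard [mountain [citadel leather]]]] barrel].

[[cellar [orchard [mountain [citadel leather]]]] barrel]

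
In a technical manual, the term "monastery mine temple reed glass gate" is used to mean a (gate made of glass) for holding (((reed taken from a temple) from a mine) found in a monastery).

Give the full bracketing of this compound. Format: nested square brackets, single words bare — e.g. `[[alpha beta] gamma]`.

Whole compound: head "gate" (specifically "glass gate"), modifier "monastery mine temple reed".
Inside "monastery mine temple reed": head "reed" (specifically "mine temple reed"), modifier "monastery".
Inside "mine temple reed": head "reed" (specifically "temple reed"), modifier "mine".
Inside "temple reed": head "reed", modifier "temple".
Inside "glass gate": head "gate", modifier "glass".
Putting it together: [[monastery [mine [temple reed]]] [glass gate]].

[[monastery [mine [temple reed]]] [glass gate]]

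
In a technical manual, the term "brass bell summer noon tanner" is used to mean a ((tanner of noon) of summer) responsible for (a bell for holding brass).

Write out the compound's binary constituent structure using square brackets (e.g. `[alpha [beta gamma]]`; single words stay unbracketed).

[[brass bell] [summer [noon tanner]]]

At the top level: head "tanner" (specifically "summer noon tanner"); modifier "brass bell".
"brass bell" → head "bell", modifier "brass".
"summer noon tanner" → head "tanner" (specifically "noon tanner"), modifier "summer".
"noon tanner" → head "tanner", modifier "noon".
So the structure is [[brass bell] [summer [noon tanner]]].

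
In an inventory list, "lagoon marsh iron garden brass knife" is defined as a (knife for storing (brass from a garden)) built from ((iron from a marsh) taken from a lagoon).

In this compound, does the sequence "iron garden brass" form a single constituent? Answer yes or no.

The top-level split is [lagoon marsh iron] [garden brass knife]; the full structure is [[lagoon [marsh iron]] [[garden brass] knife]].
"iron garden brass" straddles a constituent boundary, so it is not a single unit.

no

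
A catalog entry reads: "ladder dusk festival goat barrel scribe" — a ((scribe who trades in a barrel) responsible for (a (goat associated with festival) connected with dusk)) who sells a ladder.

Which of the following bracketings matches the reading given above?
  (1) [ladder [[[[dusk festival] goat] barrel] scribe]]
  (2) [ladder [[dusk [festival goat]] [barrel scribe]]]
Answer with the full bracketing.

[ladder [[dusk [festival goat]] [barrel scribe]]]

The paraphrase's head is the "scribe" part ("dusk festival goat barrel scribe"); its modifier is "ladder".
That top-level split, carried through the inner groups, gives [ladder [[dusk [festival goat]] [barrel scribe]]].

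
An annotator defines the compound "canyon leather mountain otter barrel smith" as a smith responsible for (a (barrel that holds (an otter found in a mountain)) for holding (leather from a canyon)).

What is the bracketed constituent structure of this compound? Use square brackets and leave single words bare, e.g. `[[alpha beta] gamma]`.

[[[canyon leather] [[mountain otter] barrel]] smith]

Overall it is a kind of smith; the modifier is "canyon leather mountain otter barrel".
Within "canyon leather mountain otter barrel", the head is "barrel" (specifically "mountain otter barrel") and the modifier is "canyon leather".
Within "canyon leather", the head is "leather" and the modifier is "canyon".
Within "mountain otter barrel", the head is "barrel" and the modifier is "mountain otter".
Within "mountain otter", the head is "otter" and the modifier is "mountain".
So the structure is [[[canyon leather] [[mountain otter] barrel]] smith].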